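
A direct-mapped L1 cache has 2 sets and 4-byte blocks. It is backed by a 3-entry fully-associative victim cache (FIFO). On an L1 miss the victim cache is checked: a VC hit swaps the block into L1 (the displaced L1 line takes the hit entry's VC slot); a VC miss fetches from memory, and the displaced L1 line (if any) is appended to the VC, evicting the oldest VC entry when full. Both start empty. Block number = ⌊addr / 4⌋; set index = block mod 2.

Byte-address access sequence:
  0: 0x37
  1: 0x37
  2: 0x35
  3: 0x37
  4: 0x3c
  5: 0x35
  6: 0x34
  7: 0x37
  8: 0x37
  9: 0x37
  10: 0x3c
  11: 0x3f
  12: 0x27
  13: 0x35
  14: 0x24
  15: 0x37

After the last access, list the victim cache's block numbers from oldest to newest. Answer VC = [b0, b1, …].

#0 0x37→b13/s1 MISS; vc=[]
#1 0x37→b13/s1 L1-HIT; vc=[]
#2 0x35→b13/s1 L1-HIT; vc=[]
#3 0x37→b13/s1 L1-HIT; vc=[]
#4 0x3c→b15/s1 MISS; vc=[13]
#5 0x35→b13/s1 VC-HIT; vc=[15]
#6 0x34→b13/s1 L1-HIT; vc=[15]
#7 0x37→b13/s1 L1-HIT; vc=[15]
#8 0x37→b13/s1 L1-HIT; vc=[15]
#9 0x37→b13/s1 L1-HIT; vc=[15]
#10 0x3c→b15/s1 VC-HIT; vc=[13]
#11 0x3f→b15/s1 L1-HIT; vc=[13]
#12 0x27→b9/s1 MISS; vc=[13,15]
#13 0x35→b13/s1 VC-HIT; vc=[9,15]
#14 0x24→b9/s1 VC-HIT; vc=[13,15]
#15 0x37→b13/s1 VC-HIT; vc=[9,15]

VC = [9, 15]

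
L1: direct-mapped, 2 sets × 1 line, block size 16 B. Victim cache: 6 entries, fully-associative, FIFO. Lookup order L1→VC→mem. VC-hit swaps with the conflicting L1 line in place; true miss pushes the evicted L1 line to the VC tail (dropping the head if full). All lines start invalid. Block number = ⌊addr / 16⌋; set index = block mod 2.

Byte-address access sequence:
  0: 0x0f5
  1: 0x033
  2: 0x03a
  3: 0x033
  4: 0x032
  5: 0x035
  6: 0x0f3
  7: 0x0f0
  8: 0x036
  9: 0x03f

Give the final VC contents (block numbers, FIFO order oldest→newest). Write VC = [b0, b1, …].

VC = [15]

#0 0xf5→b15/s1 MISS; vc=[]
#1 0x33→b3/s1 MISS; vc=[15]
#2 0x3a→b3/s1 L1-HIT; vc=[15]
#3 0x33→b3/s1 L1-HIT; vc=[15]
#4 0x32→b3/s1 L1-HIT; vc=[15]
#5 0x35→b3/s1 L1-HIT; vc=[15]
#6 0xf3→b15/s1 VC-HIT; vc=[3]
#7 0xf0→b15/s1 L1-HIT; vc=[3]
#8 0x36→b3/s1 VC-HIT; vc=[15]
#9 0x3f→b3/s1 L1-HIT; vc=[15]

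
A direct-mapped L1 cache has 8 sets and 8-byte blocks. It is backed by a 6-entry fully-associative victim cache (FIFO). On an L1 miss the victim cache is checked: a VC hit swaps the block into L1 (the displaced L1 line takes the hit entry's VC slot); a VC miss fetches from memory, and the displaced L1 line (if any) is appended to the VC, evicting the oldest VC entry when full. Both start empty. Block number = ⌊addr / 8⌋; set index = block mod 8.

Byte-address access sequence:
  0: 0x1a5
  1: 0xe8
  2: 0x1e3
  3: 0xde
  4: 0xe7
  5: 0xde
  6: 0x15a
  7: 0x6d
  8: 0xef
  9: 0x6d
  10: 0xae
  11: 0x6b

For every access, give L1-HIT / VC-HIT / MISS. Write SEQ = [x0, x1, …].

0: 0x1a5 (blk 52, set 4) → MISS  vc=[]
1: 0xe8 (blk 29, set 5) → MISS  vc=[]
2: 0x1e3 (blk 60, set 4) → MISS  vc=[52]
3: 0xde (blk 27, set 3) → MISS  vc=[52]
4: 0xe7 (blk 28, set 4) → MISS  vc=[52, 60]
5: 0xde (blk 27, set 3) → L1-HIT  vc=[52, 60]
6: 0x15a (blk 43, set 3) → MISS  vc=[52, 60, 27]
7: 0x6d (blk 13, set 5) → MISS  vc=[52, 60, 27, 29]
8: 0xef (blk 29, set 5) → VC-HIT  vc=[52, 60, 27, 13]
9: 0x6d (blk 13, set 5) → VC-HIT  vc=[52, 60, 27, 29]
10: 0xae (blk 21, set 5) → MISS  vc=[52, 60, 27, 29, 13]
11: 0x6b (blk 13, set 5) → VC-HIT  vc=[52, 60, 27, 29, 21]

SEQ = [MISS, MISS, MISS, MISS, MISS, L1-HIT, MISS, MISS, VC-HIT, VC-HIT, MISS, VC-HIT]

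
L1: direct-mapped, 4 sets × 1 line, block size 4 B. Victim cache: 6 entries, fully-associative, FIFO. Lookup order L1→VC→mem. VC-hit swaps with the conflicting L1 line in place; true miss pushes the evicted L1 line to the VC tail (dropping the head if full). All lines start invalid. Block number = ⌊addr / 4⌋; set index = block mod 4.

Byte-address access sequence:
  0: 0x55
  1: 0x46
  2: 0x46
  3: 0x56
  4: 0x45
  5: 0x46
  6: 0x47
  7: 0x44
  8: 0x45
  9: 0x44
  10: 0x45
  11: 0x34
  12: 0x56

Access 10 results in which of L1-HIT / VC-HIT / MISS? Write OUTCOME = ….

OUTCOME = L1-HIT

0: 0x55 (blk 21, set 1) → MISS  vc=[]
1: 0x46 (blk 17, set 1) → MISS  vc=[21]
2: 0x46 (blk 17, set 1) → L1-HIT  vc=[21]
3: 0x56 (blk 21, set 1) → VC-HIT  vc=[17]
4: 0x45 (blk 17, set 1) → VC-HIT  vc=[21]
5: 0x46 (blk 17, set 1) → L1-HIT  vc=[21]
6: 0x47 (blk 17, set 1) → L1-HIT  vc=[21]
7: 0x44 (blk 17, set 1) → L1-HIT  vc=[21]
8: 0x45 (blk 17, set 1) → L1-HIT  vc=[21]
9: 0x44 (blk 17, set 1) → L1-HIT  vc=[21]
10: 0x45 (blk 17, set 1) → L1-HIT  vc=[21]
11: 0x34 (blk 13, set 1) → MISS  vc=[21, 17]
12: 0x56 (blk 21, set 1) → VC-HIT  vc=[13, 17]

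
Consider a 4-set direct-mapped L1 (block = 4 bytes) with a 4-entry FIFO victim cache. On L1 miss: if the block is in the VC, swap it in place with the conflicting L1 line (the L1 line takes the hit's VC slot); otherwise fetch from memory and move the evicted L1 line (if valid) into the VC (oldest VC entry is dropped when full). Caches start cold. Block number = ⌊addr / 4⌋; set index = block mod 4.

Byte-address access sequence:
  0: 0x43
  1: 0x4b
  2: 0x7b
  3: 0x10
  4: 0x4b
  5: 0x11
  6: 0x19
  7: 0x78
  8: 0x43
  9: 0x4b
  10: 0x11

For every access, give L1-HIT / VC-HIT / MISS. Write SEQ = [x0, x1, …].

  [0] addr=0x43 blk=16 s=0: MISS | VC []
  [1] addr=0x4b blk=18 s=2: MISS | VC []
  [2] addr=0x7b blk=30 s=2: MISS | VC [18]
  [3] addr=0x10 blk=4 s=0: MISS | VC [18, 16]
  [4] addr=0x4b blk=18 s=2: VC-HIT | VC [30, 16]
  [5] addr=0x11 blk=4 s=0: L1-HIT | VC [30, 16]
  [6] addr=0x19 blk=6 s=2: MISS | VC [30, 16, 18]
  [7] addr=0x78 blk=30 s=2: VC-HIT | VC [6, 16, 18]
  [8] addr=0x43 blk=16 s=0: VC-HIT | VC [6, 4, 18]
  [9] addr=0x4b blk=18 s=2: VC-HIT | VC [6, 4, 30]
  [10] addr=0x11 blk=4 s=0: VC-HIT | VC [6, 16, 30]

SEQ = [MISS, MISS, MISS, MISS, VC-HIT, L1-HIT, MISS, VC-HIT, VC-HIT, VC-HIT, VC-HIT]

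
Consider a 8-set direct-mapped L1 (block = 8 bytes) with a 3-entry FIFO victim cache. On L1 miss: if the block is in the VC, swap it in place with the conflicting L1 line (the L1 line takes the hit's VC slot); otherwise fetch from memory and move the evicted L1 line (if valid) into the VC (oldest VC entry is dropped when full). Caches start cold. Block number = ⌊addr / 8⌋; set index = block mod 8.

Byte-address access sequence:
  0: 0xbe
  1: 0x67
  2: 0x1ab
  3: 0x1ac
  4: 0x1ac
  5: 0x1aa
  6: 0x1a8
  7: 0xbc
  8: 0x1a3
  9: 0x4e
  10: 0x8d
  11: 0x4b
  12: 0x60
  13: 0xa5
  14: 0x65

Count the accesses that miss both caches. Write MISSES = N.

#0 0xbe→b23/s7 MISS; vc=[]
#1 0x67→b12/s4 MISS; vc=[]
#2 0x1ab→b53/s5 MISS; vc=[]
#3 0x1ac→b53/s5 L1-HIT; vc=[]
#4 0x1ac→b53/s5 L1-HIT; vc=[]
#5 0x1aa→b53/s5 L1-HIT; vc=[]
#6 0x1a8→b53/s5 L1-HIT; vc=[]
#7 0xbc→b23/s7 L1-HIT; vc=[]
#8 0x1a3→b52/s4 MISS; vc=[12]
#9 0x4e→b9/s1 MISS; vc=[12]
#10 0x8d→b17/s1 MISS; vc=[12,9]
#11 0x4b→b9/s1 VC-HIT; vc=[12,17]
#12 0x60→b12/s4 VC-HIT; vc=[52,17]
#13 0xa5→b20/s4 MISS; vc=[52,17,12]
#14 0x65→b12/s4 VC-HIT; vc=[52,17,20]

MISSES = 7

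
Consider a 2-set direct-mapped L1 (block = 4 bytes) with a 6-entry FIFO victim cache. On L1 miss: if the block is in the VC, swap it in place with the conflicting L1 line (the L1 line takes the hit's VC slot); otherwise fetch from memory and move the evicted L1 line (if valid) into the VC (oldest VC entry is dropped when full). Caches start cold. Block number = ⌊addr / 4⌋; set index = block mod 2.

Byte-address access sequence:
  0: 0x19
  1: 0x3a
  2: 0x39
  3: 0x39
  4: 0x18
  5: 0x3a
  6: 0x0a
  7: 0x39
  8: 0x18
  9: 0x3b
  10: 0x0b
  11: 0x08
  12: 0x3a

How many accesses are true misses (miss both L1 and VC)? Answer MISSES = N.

#0 0x19→b6/s0 MISS; vc=[]
#1 0x3a→b14/s0 MISS; vc=[6]
#2 0x39→b14/s0 L1-HIT; vc=[6]
#3 0x39→b14/s0 L1-HIT; vc=[6]
#4 0x18→b6/s0 VC-HIT; vc=[14]
#5 0x3a→b14/s0 VC-HIT; vc=[6]
#6 0xa→b2/s0 MISS; vc=[6,14]
#7 0x39→b14/s0 VC-HIT; vc=[6,2]
#8 0x18→b6/s0 VC-HIT; vc=[14,2]
#9 0x3b→b14/s0 VC-HIT; vc=[6,2]
#10 0xb→b2/s0 VC-HIT; vc=[6,14]
#11 0x8→b2/s0 L1-HIT; vc=[6,14]
#12 0x3a→b14/s0 VC-HIT; vc=[6,2]

MISSES = 3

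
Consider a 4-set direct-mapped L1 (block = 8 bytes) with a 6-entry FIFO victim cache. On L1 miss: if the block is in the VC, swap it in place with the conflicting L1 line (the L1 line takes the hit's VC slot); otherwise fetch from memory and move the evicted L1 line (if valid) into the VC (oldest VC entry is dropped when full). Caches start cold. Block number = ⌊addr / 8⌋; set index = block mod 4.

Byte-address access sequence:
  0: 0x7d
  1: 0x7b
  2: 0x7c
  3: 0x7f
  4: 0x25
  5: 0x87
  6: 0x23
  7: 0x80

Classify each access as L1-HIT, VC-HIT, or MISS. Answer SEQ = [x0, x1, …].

SEQ = [MISS, L1-HIT, L1-HIT, L1-HIT, MISS, MISS, VC-HIT, VC-HIT]

  [0] addr=0x7d blk=15 s=3: MISS | VC []
  [1] addr=0x7b blk=15 s=3: L1-HIT | VC []
  [2] addr=0x7c blk=15 s=3: L1-HIT | VC []
  [3] addr=0x7f blk=15 s=3: L1-HIT | VC []
  [4] addr=0x25 blk=4 s=0: MISS | VC []
  [5] addr=0x87 blk=16 s=0: MISS | VC [4]
  [6] addr=0x23 blk=4 s=0: VC-HIT | VC [16]
  [7] addr=0x80 blk=16 s=0: VC-HIT | VC [4]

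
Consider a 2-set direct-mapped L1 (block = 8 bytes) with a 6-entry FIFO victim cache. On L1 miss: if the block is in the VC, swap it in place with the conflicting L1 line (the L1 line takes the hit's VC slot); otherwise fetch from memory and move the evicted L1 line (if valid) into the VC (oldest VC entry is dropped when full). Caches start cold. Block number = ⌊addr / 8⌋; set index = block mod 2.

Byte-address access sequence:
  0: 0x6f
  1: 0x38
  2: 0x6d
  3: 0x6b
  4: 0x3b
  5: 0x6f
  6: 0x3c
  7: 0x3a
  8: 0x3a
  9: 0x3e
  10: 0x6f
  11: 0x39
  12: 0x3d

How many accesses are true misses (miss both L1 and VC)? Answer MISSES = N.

0: 0x6f (blk 13, set 1) → MISS  vc=[]
1: 0x38 (blk 7, set 1) → MISS  vc=[13]
2: 0x6d (blk 13, set 1) → VC-HIT  vc=[7]
3: 0x6b (blk 13, set 1) → L1-HIT  vc=[7]
4: 0x3b (blk 7, set 1) → VC-HIT  vc=[13]
5: 0x6f (blk 13, set 1) → VC-HIT  vc=[7]
6: 0x3c (blk 7, set 1) → VC-HIT  vc=[13]
7: 0x3a (blk 7, set 1) → L1-HIT  vc=[13]
8: 0x3a (blk 7, set 1) → L1-HIT  vc=[13]
9: 0x3e (blk 7, set 1) → L1-HIT  vc=[13]
10: 0x6f (blk 13, set 1) → VC-HIT  vc=[7]
11: 0x39 (blk 7, set 1) → VC-HIT  vc=[13]
12: 0x3d (blk 7, set 1) → L1-HIT  vc=[13]

MISSES = 2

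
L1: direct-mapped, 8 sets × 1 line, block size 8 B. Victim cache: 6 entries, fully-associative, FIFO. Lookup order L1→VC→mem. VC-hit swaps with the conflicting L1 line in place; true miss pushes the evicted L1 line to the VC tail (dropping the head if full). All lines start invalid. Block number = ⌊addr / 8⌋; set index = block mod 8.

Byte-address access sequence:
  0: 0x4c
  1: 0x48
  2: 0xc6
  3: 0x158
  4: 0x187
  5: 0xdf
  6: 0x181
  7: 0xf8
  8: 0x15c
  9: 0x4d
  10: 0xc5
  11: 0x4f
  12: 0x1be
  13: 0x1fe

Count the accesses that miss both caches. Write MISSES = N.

MISSES = 8

  [0] addr=0x4c blk=9 s=1: MISS | VC []
  [1] addr=0x48 blk=9 s=1: L1-HIT | VC []
  [2] addr=0xc6 blk=24 s=0: MISS | VC []
  [3] addr=0x158 blk=43 s=3: MISS | VC []
  [4] addr=0x187 blk=48 s=0: MISS | VC [24]
  [5] addr=0xdf blk=27 s=3: MISS | VC [24, 43]
  [6] addr=0x181 blk=48 s=0: L1-HIT | VC [24, 43]
  [7] addr=0xf8 blk=31 s=7: MISS | VC [24, 43]
  [8] addr=0x15c blk=43 s=3: VC-HIT | VC [24, 27]
  [9] addr=0x4d blk=9 s=1: L1-HIT | VC [24, 27]
  [10] addr=0xc5 blk=24 s=0: VC-HIT | VC [48, 27]
  [11] addr=0x4f blk=9 s=1: L1-HIT | VC [48, 27]
  [12] addr=0x1be blk=55 s=7: MISS | VC [48, 27, 31]
  [13] addr=0x1fe blk=63 s=7: MISS | VC [48, 27, 31, 55]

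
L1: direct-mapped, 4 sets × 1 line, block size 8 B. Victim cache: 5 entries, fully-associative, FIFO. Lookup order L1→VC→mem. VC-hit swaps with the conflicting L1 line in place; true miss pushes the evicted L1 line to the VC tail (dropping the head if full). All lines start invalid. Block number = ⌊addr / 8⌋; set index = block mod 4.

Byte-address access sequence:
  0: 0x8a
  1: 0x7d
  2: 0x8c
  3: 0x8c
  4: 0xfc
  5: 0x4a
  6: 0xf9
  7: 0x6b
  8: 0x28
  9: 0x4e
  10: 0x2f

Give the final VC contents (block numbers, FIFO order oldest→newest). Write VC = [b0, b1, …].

VC = [15, 17, 9, 13]

#0 0x8a→b17/s1 MISS; vc=[]
#1 0x7d→b15/s3 MISS; vc=[]
#2 0x8c→b17/s1 L1-HIT; vc=[]
#3 0x8c→b17/s1 L1-HIT; vc=[]
#4 0xfc→b31/s3 MISS; vc=[15]
#5 0x4a→b9/s1 MISS; vc=[15,17]
#6 0xf9→b31/s3 L1-HIT; vc=[15,17]
#7 0x6b→b13/s1 MISS; vc=[15,17,9]
#8 0x28→b5/s1 MISS; vc=[15,17,9,13]
#9 0x4e→b9/s1 VC-HIT; vc=[15,17,5,13]
#10 0x2f→b5/s1 VC-HIT; vc=[15,17,9,13]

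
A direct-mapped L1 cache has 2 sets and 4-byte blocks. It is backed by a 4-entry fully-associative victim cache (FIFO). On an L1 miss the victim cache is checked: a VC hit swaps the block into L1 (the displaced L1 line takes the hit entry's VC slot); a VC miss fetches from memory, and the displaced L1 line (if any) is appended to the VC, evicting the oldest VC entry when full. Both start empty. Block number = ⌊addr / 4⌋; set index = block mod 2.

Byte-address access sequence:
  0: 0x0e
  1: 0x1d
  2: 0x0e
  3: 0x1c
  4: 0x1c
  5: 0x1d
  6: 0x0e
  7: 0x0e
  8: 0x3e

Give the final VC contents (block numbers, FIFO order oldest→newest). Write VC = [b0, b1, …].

VC = [7, 3]

0: 0xe (blk 3, set 1) → MISS  vc=[]
1: 0x1d (blk 7, set 1) → MISS  vc=[3]
2: 0xe (blk 3, set 1) → VC-HIT  vc=[7]
3: 0x1c (blk 7, set 1) → VC-HIT  vc=[3]
4: 0x1c (blk 7, set 1) → L1-HIT  vc=[3]
5: 0x1d (blk 7, set 1) → L1-HIT  vc=[3]
6: 0xe (blk 3, set 1) → VC-HIT  vc=[7]
7: 0xe (blk 3, set 1) → L1-HIT  vc=[7]
8: 0x3e (blk 15, set 1) → MISS  vc=[7, 3]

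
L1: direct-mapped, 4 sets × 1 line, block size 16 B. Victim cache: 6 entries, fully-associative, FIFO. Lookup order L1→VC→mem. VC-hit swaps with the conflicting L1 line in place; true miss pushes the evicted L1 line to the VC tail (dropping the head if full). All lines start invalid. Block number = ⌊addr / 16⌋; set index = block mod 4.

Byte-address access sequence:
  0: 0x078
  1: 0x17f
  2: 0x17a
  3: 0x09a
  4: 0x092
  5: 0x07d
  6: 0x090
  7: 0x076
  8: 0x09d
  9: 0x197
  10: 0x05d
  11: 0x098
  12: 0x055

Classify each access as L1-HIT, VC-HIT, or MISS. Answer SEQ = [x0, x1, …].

SEQ = [MISS, MISS, L1-HIT, MISS, L1-HIT, VC-HIT, L1-HIT, L1-HIT, L1-HIT, MISS, MISS, VC-HIT, VC-HIT]

#0 0x78→b7/s3 MISS; vc=[]
#1 0x17f→b23/s3 MISS; vc=[7]
#2 0x17a→b23/s3 L1-HIT; vc=[7]
#3 0x9a→b9/s1 MISS; vc=[7]
#4 0x92→b9/s1 L1-HIT; vc=[7]
#5 0x7d→b7/s3 VC-HIT; vc=[23]
#6 0x90→b9/s1 L1-HIT; vc=[23]
#7 0x76→b7/s3 L1-HIT; vc=[23]
#8 0x9d→b9/s1 L1-HIT; vc=[23]
#9 0x197→b25/s1 MISS; vc=[23,9]
#10 0x5d→b5/s1 MISS; vc=[23,9,25]
#11 0x98→b9/s1 VC-HIT; vc=[23,5,25]
#12 0x55→b5/s1 VC-HIT; vc=[23,9,25]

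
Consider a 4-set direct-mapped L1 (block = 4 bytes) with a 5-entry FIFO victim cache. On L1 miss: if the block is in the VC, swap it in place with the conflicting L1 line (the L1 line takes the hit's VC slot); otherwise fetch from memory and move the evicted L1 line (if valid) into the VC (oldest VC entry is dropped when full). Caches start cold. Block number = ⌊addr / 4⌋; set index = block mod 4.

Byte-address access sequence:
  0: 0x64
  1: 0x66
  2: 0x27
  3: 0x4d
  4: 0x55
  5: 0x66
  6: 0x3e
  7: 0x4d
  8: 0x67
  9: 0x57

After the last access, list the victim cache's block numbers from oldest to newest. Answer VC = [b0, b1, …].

VC = [25, 9, 15]

0: 0x64 (blk 25, set 1) → MISS  vc=[]
1: 0x66 (blk 25, set 1) → L1-HIT  vc=[]
2: 0x27 (blk 9, set 1) → MISS  vc=[25]
3: 0x4d (blk 19, set 3) → MISS  vc=[25]
4: 0x55 (blk 21, set 1) → MISS  vc=[25, 9]
5: 0x66 (blk 25, set 1) → VC-HIT  vc=[21, 9]
6: 0x3e (blk 15, set 3) → MISS  vc=[21, 9, 19]
7: 0x4d (blk 19, set 3) → VC-HIT  vc=[21, 9, 15]
8: 0x67 (blk 25, set 1) → L1-HIT  vc=[21, 9, 15]
9: 0x57 (blk 21, set 1) → VC-HIT  vc=[25, 9, 15]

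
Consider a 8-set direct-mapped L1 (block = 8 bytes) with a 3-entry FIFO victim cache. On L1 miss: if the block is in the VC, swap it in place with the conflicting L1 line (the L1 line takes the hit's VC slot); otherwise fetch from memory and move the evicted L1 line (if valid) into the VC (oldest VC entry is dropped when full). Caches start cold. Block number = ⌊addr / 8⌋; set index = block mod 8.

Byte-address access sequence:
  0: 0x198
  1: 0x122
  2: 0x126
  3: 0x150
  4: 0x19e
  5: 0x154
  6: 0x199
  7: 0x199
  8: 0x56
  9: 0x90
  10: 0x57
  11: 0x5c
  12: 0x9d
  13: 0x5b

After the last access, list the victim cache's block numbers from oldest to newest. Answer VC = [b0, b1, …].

  [0] addr=0x198 blk=51 s=3: MISS | VC []
  [1] addr=0x122 blk=36 s=4: MISS | VC []
  [2] addr=0x126 blk=36 s=4: L1-HIT | VC []
  [3] addr=0x150 blk=42 s=2: MISS | VC []
  [4] addr=0x19e blk=51 s=3: L1-HIT | VC []
  [5] addr=0x154 blk=42 s=2: L1-HIT | VC []
  [6] addr=0x199 blk=51 s=3: L1-HIT | VC []
  [7] addr=0x199 blk=51 s=3: L1-HIT | VC []
  [8] addr=0x56 blk=10 s=2: MISS | VC [42]
  [9] addr=0x90 blk=18 s=2: MISS | VC [42, 10]
  [10] addr=0x57 blk=10 s=2: VC-HIT | VC [42, 18]
  [11] addr=0x5c blk=11 s=3: MISS | VC [42, 18, 51]
  [12] addr=0x9d blk=19 s=3: MISS | VC [18, 51, 11]
  [13] addr=0x5b blk=11 s=3: VC-HIT | VC [18, 51, 19]

VC = [18, 51, 19]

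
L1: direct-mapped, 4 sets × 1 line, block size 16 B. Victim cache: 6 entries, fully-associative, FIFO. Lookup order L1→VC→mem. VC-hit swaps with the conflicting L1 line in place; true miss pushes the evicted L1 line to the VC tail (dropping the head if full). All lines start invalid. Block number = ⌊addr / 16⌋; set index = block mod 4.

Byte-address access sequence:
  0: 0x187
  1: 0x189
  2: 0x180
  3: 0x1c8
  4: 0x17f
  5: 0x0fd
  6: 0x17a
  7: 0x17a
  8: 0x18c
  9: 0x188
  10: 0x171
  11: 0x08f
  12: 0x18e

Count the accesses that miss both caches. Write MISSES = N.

MISSES = 5

0: 0x187 (blk 24, set 0) → MISS  vc=[]
1: 0x189 (blk 24, set 0) → L1-HIT  vc=[]
2: 0x180 (blk 24, set 0) → L1-HIT  vc=[]
3: 0x1c8 (blk 28, set 0) → MISS  vc=[24]
4: 0x17f (blk 23, set 3) → MISS  vc=[24]
5: 0xfd (blk 15, set 3) → MISS  vc=[24, 23]
6: 0x17a (blk 23, set 3) → VC-HIT  vc=[24, 15]
7: 0x17a (blk 23, set 3) → L1-HIT  vc=[24, 15]
8: 0x18c (blk 24, set 0) → VC-HIT  vc=[28, 15]
9: 0x188 (blk 24, set 0) → L1-HIT  vc=[28, 15]
10: 0x171 (blk 23, set 3) → L1-HIT  vc=[28, 15]
11: 0x8f (blk 8, set 0) → MISS  vc=[28, 15, 24]
12: 0x18e (blk 24, set 0) → VC-HIT  vc=[28, 15, 8]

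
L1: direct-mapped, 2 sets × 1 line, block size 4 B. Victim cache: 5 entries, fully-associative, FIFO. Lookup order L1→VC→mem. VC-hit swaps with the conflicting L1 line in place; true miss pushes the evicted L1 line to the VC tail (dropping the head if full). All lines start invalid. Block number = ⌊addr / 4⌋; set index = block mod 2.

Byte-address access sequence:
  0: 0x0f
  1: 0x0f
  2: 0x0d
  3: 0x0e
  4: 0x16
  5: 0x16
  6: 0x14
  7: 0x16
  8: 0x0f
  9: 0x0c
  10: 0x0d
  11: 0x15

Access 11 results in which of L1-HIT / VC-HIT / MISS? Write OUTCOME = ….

OUTCOME = VC-HIT

  [0] addr=0xf blk=3 s=1: MISS | VC []
  [1] addr=0xf blk=3 s=1: L1-HIT | VC []
  [2] addr=0xd blk=3 s=1: L1-HIT | VC []
  [3] addr=0xe blk=3 s=1: L1-HIT | VC []
  [4] addr=0x16 blk=5 s=1: MISS | VC [3]
  [5] addr=0x16 blk=5 s=1: L1-HIT | VC [3]
  [6] addr=0x14 blk=5 s=1: L1-HIT | VC [3]
  [7] addr=0x16 blk=5 s=1: L1-HIT | VC [3]
  [8] addr=0xf blk=3 s=1: VC-HIT | VC [5]
  [9] addr=0xc blk=3 s=1: L1-HIT | VC [5]
  [10] addr=0xd blk=3 s=1: L1-HIT | VC [5]
  [11] addr=0x15 blk=5 s=1: VC-HIT | VC [3]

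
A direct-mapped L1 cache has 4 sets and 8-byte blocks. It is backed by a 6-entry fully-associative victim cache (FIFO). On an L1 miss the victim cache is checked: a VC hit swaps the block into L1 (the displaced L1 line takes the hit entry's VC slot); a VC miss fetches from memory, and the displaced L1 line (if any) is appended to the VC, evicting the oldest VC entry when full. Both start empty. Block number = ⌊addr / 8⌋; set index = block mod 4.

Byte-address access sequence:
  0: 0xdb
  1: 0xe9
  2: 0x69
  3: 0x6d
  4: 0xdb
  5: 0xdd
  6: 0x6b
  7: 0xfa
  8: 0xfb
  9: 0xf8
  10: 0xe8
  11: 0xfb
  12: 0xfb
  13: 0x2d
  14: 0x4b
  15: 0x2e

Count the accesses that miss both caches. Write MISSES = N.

#0 0xdb→b27/s3 MISS; vc=[]
#1 0xe9→b29/s1 MISS; vc=[]
#2 0x69→b13/s1 MISS; vc=[29]
#3 0x6d→b13/s1 L1-HIT; vc=[29]
#4 0xdb→b27/s3 L1-HIT; vc=[29]
#5 0xdd→b27/s3 L1-HIT; vc=[29]
#6 0x6b→b13/s1 L1-HIT; vc=[29]
#7 0xfa→b31/s3 MISS; vc=[29,27]
#8 0xfb→b31/s3 L1-HIT; vc=[29,27]
#9 0xf8→b31/s3 L1-HIT; vc=[29,27]
#10 0xe8→b29/s1 VC-HIT; vc=[13,27]
#11 0xfb→b31/s3 L1-HIT; vc=[13,27]
#12 0xfb→b31/s3 L1-HIT; vc=[13,27]
#13 0x2d→b5/s1 MISS; vc=[13,27,29]
#14 0x4b→b9/s1 MISS; vc=[13,27,29,5]
#15 0x2e→b5/s1 VC-HIT; vc=[13,27,29,9]

MISSES = 6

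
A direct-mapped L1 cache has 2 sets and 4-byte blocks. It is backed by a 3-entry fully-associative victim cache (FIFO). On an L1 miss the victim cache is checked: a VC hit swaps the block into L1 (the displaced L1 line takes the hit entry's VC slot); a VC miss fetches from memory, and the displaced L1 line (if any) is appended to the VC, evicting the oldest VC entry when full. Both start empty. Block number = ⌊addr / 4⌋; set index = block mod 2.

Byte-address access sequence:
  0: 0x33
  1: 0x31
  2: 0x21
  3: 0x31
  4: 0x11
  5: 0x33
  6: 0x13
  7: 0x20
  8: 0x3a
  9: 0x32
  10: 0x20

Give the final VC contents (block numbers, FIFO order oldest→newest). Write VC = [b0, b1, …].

0: 0x33 (blk 12, set 0) → MISS  vc=[]
1: 0x31 (blk 12, set 0) → L1-HIT  vc=[]
2: 0x21 (blk 8, set 0) → MISS  vc=[12]
3: 0x31 (blk 12, set 0) → VC-HIT  vc=[8]
4: 0x11 (blk 4, set 0) → MISS  vc=[8, 12]
5: 0x33 (blk 12, set 0) → VC-HIT  vc=[8, 4]
6: 0x13 (blk 4, set 0) → VC-HIT  vc=[8, 12]
7: 0x20 (blk 8, set 0) → VC-HIT  vc=[4, 12]
8: 0x3a (blk 14, set 0) → MISS  vc=[4, 12, 8]
9: 0x32 (blk 12, set 0) → VC-HIT  vc=[4, 14, 8]
10: 0x20 (blk 8, set 0) → VC-HIT  vc=[4, 14, 12]

VC = [4, 14, 12]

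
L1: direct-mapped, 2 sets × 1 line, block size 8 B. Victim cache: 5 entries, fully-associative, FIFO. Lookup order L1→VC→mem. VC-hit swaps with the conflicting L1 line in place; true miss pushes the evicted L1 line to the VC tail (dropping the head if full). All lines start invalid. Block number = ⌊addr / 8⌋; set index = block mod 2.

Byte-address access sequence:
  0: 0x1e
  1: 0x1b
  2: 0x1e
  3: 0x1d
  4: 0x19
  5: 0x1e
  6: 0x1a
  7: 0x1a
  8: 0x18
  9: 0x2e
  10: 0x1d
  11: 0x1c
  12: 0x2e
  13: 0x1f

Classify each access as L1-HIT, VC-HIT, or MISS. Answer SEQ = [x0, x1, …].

SEQ = [MISS, L1-HIT, L1-HIT, L1-HIT, L1-HIT, L1-HIT, L1-HIT, L1-HIT, L1-HIT, MISS, VC-HIT, L1-HIT, VC-HIT, VC-HIT]

#0 0x1e→b3/s1 MISS; vc=[]
#1 0x1b→b3/s1 L1-HIT; vc=[]
#2 0x1e→b3/s1 L1-HIT; vc=[]
#3 0x1d→b3/s1 L1-HIT; vc=[]
#4 0x19→b3/s1 L1-HIT; vc=[]
#5 0x1e→b3/s1 L1-HIT; vc=[]
#6 0x1a→b3/s1 L1-HIT; vc=[]
#7 0x1a→b3/s1 L1-HIT; vc=[]
#8 0x18→b3/s1 L1-HIT; vc=[]
#9 0x2e→b5/s1 MISS; vc=[3]
#10 0x1d→b3/s1 VC-HIT; vc=[5]
#11 0x1c→b3/s1 L1-HIT; vc=[5]
#12 0x2e→b5/s1 VC-HIT; vc=[3]
#13 0x1f→b3/s1 VC-HIT; vc=[5]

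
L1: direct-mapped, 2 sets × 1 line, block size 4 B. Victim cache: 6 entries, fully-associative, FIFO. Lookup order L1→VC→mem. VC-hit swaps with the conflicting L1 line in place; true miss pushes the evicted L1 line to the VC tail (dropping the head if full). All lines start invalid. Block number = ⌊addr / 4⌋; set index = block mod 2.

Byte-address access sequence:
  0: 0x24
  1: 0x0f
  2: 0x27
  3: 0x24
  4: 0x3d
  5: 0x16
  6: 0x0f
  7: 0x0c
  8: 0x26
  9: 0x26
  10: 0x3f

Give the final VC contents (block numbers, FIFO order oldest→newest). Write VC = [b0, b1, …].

  [0] addr=0x24 blk=9 s=1: MISS | VC []
  [1] addr=0xf blk=3 s=1: MISS | VC [9]
  [2] addr=0x27 blk=9 s=1: VC-HIT | VC [3]
  [3] addr=0x24 blk=9 s=1: L1-HIT | VC [3]
  [4] addr=0x3d blk=15 s=1: MISS | VC [3, 9]
  [5] addr=0x16 blk=5 s=1: MISS | VC [3, 9, 15]
  [6] addr=0xf blk=3 s=1: VC-HIT | VC [5, 9, 15]
  [7] addr=0xc blk=3 s=1: L1-HIT | VC [5, 9, 15]
  [8] addr=0x26 blk=9 s=1: VC-HIT | VC [5, 3, 15]
  [9] addr=0x26 blk=9 s=1: L1-HIT | VC [5, 3, 15]
  [10] addr=0x3f blk=15 s=1: VC-HIT | VC [5, 3, 9]

VC = [5, 3, 9]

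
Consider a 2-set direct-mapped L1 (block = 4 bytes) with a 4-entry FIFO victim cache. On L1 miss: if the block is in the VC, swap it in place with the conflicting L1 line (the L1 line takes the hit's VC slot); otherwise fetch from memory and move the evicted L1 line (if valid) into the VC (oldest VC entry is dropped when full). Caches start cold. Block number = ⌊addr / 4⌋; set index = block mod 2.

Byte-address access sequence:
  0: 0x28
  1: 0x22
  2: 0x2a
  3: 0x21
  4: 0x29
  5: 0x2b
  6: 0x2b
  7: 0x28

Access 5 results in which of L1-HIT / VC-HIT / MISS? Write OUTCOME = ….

  [0] addr=0x28 blk=10 s=0: MISS | VC []
  [1] addr=0x22 blk=8 s=0: MISS | VC [10]
  [2] addr=0x2a blk=10 s=0: VC-HIT | VC [8]
  [3] addr=0x21 blk=8 s=0: VC-HIT | VC [10]
  [4] addr=0x29 blk=10 s=0: VC-HIT | VC [8]
  [5] addr=0x2b blk=10 s=0: L1-HIT | VC [8]
  [6] addr=0x2b blk=10 s=0: L1-HIT | VC [8]
  [7] addr=0x28 blk=10 s=0: L1-HIT | VC [8]

OUTCOME = L1-HIT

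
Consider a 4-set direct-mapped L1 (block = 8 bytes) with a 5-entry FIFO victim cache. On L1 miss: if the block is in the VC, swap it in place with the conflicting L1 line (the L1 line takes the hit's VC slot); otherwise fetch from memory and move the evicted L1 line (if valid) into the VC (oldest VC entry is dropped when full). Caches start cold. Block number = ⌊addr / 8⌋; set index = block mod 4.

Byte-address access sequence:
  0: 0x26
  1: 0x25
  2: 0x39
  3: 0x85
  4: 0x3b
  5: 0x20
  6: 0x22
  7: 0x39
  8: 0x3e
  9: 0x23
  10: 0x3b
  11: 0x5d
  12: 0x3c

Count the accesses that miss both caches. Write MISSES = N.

MISSES = 4

#0 0x26→b4/s0 MISS; vc=[]
#1 0x25→b4/s0 L1-HIT; vc=[]
#2 0x39→b7/s3 MISS; vc=[]
#3 0x85→b16/s0 MISS; vc=[4]
#4 0x3b→b7/s3 L1-HIT; vc=[4]
#5 0x20→b4/s0 VC-HIT; vc=[16]
#6 0x22→b4/s0 L1-HIT; vc=[16]
#7 0x39→b7/s3 L1-HIT; vc=[16]
#8 0x3e→b7/s3 L1-HIT; vc=[16]
#9 0x23→b4/s0 L1-HIT; vc=[16]
#10 0x3b→b7/s3 L1-HIT; vc=[16]
#11 0x5d→b11/s3 MISS; vc=[16,7]
#12 0x3c→b7/s3 VC-HIT; vc=[16,11]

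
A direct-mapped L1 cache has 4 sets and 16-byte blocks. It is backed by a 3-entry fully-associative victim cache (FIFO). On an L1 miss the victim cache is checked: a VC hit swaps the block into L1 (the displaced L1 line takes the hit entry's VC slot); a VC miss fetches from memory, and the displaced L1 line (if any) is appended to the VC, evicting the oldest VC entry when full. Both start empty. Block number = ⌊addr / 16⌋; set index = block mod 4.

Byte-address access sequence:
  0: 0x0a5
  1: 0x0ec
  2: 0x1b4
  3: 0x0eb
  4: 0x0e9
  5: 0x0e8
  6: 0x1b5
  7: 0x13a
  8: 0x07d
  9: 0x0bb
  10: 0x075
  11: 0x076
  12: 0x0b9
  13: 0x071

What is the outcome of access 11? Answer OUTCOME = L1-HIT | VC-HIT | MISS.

  [0] addr=0xa5 blk=10 s=2: MISS | VC []
  [1] addr=0xec blk=14 s=2: MISS | VC [10]
  [2] addr=0x1b4 blk=27 s=3: MISS | VC [10]
  [3] addr=0xeb blk=14 s=2: L1-HIT | VC [10]
  [4] addr=0xe9 blk=14 s=2: L1-HIT | VC [10]
  [5] addr=0xe8 blk=14 s=2: L1-HIT | VC [10]
  [6] addr=0x1b5 blk=27 s=3: L1-HIT | VC [10]
  [7] addr=0x13a blk=19 s=3: MISS | VC [10, 27]
  [8] addr=0x7d blk=7 s=3: MISS | VC [10, 27, 19]
  [9] addr=0xbb blk=11 s=3: MISS | VC [27, 19, 7]
  [10] addr=0x75 blk=7 s=3: VC-HIT | VC [27, 19, 11]
  [11] addr=0x76 blk=7 s=3: L1-HIT | VC [27, 19, 11]
  [12] addr=0xb9 blk=11 s=3: VC-HIT | VC [27, 19, 7]
  [13] addr=0x71 blk=7 s=3: VC-HIT | VC [27, 19, 11]

OUTCOME = L1-HIT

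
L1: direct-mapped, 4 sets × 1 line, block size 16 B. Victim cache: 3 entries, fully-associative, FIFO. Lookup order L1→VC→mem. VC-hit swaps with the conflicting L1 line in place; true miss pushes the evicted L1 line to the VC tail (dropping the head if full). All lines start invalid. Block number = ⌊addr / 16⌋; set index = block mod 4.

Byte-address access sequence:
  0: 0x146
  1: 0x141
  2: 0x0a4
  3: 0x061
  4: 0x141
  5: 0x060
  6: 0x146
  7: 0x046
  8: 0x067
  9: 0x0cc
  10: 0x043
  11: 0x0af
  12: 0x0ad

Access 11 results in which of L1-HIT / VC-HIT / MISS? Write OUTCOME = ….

0: 0x146 (blk 20, set 0) → MISS  vc=[]
1: 0x141 (blk 20, set 0) → L1-HIT  vc=[]
2: 0xa4 (blk 10, set 2) → MISS  vc=[]
3: 0x61 (blk 6, set 2) → MISS  vc=[10]
4: 0x141 (blk 20, set 0) → L1-HIT  vc=[10]
5: 0x60 (blk 6, set 2) → L1-HIT  vc=[10]
6: 0x146 (blk 20, set 0) → L1-HIT  vc=[10]
7: 0x46 (blk 4, set 0) → MISS  vc=[10, 20]
8: 0x67 (blk 6, set 2) → L1-HIT  vc=[10, 20]
9: 0xcc (blk 12, set 0) → MISS  vc=[10, 20, 4]
10: 0x43 (blk 4, set 0) → VC-HIT  vc=[10, 20, 12]
11: 0xaf (blk 10, set 2) → VC-HIT  vc=[6, 20, 12]
12: 0xad (blk 10, set 2) → L1-HIT  vc=[6, 20, 12]

OUTCOME = VC-HIT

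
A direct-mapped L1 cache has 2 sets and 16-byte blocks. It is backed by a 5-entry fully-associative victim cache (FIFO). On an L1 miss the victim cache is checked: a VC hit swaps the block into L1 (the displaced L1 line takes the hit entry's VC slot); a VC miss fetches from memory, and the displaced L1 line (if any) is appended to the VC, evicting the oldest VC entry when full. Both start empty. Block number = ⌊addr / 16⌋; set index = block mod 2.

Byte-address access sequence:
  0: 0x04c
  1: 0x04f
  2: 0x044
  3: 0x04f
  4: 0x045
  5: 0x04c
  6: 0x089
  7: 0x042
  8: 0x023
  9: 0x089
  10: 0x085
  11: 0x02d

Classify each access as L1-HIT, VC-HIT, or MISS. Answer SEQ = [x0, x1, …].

#0 0x4c→b4/s0 MISS; vc=[]
#1 0x4f→b4/s0 L1-HIT; vc=[]
#2 0x44→b4/s0 L1-HIT; vc=[]
#3 0x4f→b4/s0 L1-HIT; vc=[]
#4 0x45→b4/s0 L1-HIT; vc=[]
#5 0x4c→b4/s0 L1-HIT; vc=[]
#6 0x89→b8/s0 MISS; vc=[4]
#7 0x42→b4/s0 VC-HIT; vc=[8]
#8 0x23→b2/s0 MISS; vc=[8,4]
#9 0x89→b8/s0 VC-HIT; vc=[2,4]
#10 0x85→b8/s0 L1-HIT; vc=[2,4]
#11 0x2d→b2/s0 VC-HIT; vc=[8,4]

SEQ = [MISS, L1-HIT, L1-HIT, L1-HIT, L1-HIT, L1-HIT, MISS, VC-HIT, MISS, VC-HIT, L1-HIT, VC-HIT]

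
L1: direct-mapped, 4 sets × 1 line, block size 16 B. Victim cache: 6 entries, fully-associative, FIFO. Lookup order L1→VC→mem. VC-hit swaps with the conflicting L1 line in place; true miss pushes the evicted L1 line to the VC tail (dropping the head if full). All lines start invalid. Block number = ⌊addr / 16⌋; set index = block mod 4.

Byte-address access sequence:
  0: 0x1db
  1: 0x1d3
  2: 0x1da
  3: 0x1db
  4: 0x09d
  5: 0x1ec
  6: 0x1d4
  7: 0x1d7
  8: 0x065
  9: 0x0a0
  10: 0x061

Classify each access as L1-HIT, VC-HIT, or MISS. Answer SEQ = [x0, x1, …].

SEQ = [MISS, L1-HIT, L1-HIT, L1-HIT, MISS, MISS, VC-HIT, L1-HIT, MISS, MISS, VC-HIT]

0: 0x1db (blk 29, set 1) → MISS  vc=[]
1: 0x1d3 (blk 29, set 1) → L1-HIT  vc=[]
2: 0x1da (blk 29, set 1) → L1-HIT  vc=[]
3: 0x1db (blk 29, set 1) → L1-HIT  vc=[]
4: 0x9d (blk 9, set 1) → MISS  vc=[29]
5: 0x1ec (blk 30, set 2) → MISS  vc=[29]
6: 0x1d4 (blk 29, set 1) → VC-HIT  vc=[9]
7: 0x1d7 (blk 29, set 1) → L1-HIT  vc=[9]
8: 0x65 (blk 6, set 2) → MISS  vc=[9, 30]
9: 0xa0 (blk 10, set 2) → MISS  vc=[9, 30, 6]
10: 0x61 (blk 6, set 2) → VC-HIT  vc=[9, 30, 10]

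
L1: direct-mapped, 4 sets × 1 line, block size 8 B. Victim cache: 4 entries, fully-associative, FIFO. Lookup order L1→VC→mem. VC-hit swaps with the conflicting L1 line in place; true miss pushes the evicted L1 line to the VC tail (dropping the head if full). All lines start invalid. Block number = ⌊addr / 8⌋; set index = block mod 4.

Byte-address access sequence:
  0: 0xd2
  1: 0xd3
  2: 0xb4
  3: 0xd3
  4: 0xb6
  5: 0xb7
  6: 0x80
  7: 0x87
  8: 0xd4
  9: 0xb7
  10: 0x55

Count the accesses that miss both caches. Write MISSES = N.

#0 0xd2→b26/s2 MISS; vc=[]
#1 0xd3→b26/s2 L1-HIT; vc=[]
#2 0xb4→b22/s2 MISS; vc=[26]
#3 0xd3→b26/s2 VC-HIT; vc=[22]
#4 0xb6→b22/s2 VC-HIT; vc=[26]
#5 0xb7→b22/s2 L1-HIT; vc=[26]
#6 0x80→b16/s0 MISS; vc=[26]
#7 0x87→b16/s0 L1-HIT; vc=[26]
#8 0xd4→b26/s2 VC-HIT; vc=[22]
#9 0xb7→b22/s2 VC-HIT; vc=[26]
#10 0x55→b10/s2 MISS; vc=[26,22]

MISSES = 4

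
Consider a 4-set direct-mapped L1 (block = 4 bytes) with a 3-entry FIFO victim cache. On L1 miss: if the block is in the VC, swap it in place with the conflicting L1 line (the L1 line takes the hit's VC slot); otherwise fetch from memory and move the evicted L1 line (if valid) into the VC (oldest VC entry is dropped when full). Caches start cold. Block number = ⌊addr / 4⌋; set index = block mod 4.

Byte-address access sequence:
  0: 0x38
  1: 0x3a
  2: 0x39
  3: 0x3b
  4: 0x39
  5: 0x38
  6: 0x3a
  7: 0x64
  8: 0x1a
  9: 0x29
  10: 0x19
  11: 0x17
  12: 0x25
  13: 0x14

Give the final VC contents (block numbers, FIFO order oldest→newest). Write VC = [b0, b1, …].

#0 0x38→b14/s2 MISS; vc=[]
#1 0x3a→b14/s2 L1-HIT; vc=[]
#2 0x39→b14/s2 L1-HIT; vc=[]
#3 0x3b→b14/s2 L1-HIT; vc=[]
#4 0x39→b14/s2 L1-HIT; vc=[]
#5 0x38→b14/s2 L1-HIT; vc=[]
#6 0x3a→b14/s2 L1-HIT; vc=[]
#7 0x64→b25/s1 MISS; vc=[]
#8 0x1a→b6/s2 MISS; vc=[14]
#9 0x29→b10/s2 MISS; vc=[14,6]
#10 0x19→b6/s2 VC-HIT; vc=[14,10]
#11 0x17→b5/s1 MISS; vc=[14,10,25]
#12 0x25→b9/s1 MISS; vc=[10,25,5]
#13 0x14→b5/s1 VC-HIT; vc=[10,25,9]

VC = [10, 25, 9]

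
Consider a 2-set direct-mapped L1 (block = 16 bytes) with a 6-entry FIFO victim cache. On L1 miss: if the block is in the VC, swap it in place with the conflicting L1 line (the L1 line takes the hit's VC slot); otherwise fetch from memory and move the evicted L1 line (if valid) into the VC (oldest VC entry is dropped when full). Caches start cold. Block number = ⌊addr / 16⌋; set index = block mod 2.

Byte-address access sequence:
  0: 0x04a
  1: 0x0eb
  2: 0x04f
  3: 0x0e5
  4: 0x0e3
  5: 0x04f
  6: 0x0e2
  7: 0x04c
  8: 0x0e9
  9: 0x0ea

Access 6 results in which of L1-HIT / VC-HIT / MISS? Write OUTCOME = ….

OUTCOME = VC-HIT

  [0] addr=0x4a blk=4 s=0: MISS | VC []
  [1] addr=0xeb blk=14 s=0: MISS | VC [4]
  [2] addr=0x4f blk=4 s=0: VC-HIT | VC [14]
  [3] addr=0xe5 blk=14 s=0: VC-HIT | VC [4]
  [4] addr=0xe3 blk=14 s=0: L1-HIT | VC [4]
  [5] addr=0x4f blk=4 s=0: VC-HIT | VC [14]
  [6] addr=0xe2 blk=14 s=0: VC-HIT | VC [4]
  [7] addr=0x4c blk=4 s=0: VC-HIT | VC [14]
  [8] addr=0xe9 blk=14 s=0: VC-HIT | VC [4]
  [9] addr=0xea blk=14 s=0: L1-HIT | VC [4]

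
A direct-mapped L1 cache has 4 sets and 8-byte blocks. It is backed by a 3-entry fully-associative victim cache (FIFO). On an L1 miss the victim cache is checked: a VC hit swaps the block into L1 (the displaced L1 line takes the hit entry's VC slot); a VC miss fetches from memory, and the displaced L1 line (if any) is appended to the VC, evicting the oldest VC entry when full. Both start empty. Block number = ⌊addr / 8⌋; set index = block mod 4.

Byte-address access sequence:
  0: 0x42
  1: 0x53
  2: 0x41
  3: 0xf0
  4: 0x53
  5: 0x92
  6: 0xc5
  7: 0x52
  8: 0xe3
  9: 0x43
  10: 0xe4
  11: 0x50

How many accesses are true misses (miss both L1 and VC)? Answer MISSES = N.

  [0] addr=0x42 blk=8 s=0: MISS | VC []
  [1] addr=0x53 blk=10 s=2: MISS | VC []
  [2] addr=0x41 blk=8 s=0: L1-HIT | VC []
  [3] addr=0xf0 blk=30 s=2: MISS | VC [10]
  [4] addr=0x53 blk=10 s=2: VC-HIT | VC [30]
  [5] addr=0x92 blk=18 s=2: MISS | VC [30, 10]
  [6] addr=0xc5 blk=24 s=0: MISS | VC [30, 10, 8]
  [7] addr=0x52 blk=10 s=2: VC-HIT | VC [30, 18, 8]
  [8] addr=0xe3 blk=28 s=0: MISS | VC [18, 8, 24]
  [9] addr=0x43 blk=8 s=0: VC-HIT | VC [18, 28, 24]
  [10] addr=0xe4 blk=28 s=0: VC-HIT | VC [18, 8, 24]
  [11] addr=0x50 blk=10 s=2: L1-HIT | VC [18, 8, 24]

MISSES = 6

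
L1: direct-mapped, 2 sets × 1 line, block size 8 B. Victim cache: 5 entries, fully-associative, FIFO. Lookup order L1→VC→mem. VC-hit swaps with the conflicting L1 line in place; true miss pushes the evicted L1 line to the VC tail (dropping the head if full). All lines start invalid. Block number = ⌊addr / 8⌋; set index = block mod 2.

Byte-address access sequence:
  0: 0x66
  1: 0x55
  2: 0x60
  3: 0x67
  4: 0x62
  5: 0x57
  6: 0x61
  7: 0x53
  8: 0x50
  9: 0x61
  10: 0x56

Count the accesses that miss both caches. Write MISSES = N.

0: 0x66 (blk 12, set 0) → MISS  vc=[]
1: 0x55 (blk 10, set 0) → MISS  vc=[12]
2: 0x60 (blk 12, set 0) → VC-HIT  vc=[10]
3: 0x67 (blk 12, set 0) → L1-HIT  vc=[10]
4: 0x62 (blk 12, set 0) → L1-HIT  vc=[10]
5: 0x57 (blk 10, set 0) → VC-HIT  vc=[12]
6: 0x61 (blk 12, set 0) → VC-HIT  vc=[10]
7: 0x53 (blk 10, set 0) → VC-HIT  vc=[12]
8: 0x50 (blk 10, set 0) → L1-HIT  vc=[12]
9: 0x61 (blk 12, set 0) → VC-HIT  vc=[10]
10: 0x56 (blk 10, set 0) → VC-HIT  vc=[12]

MISSES = 2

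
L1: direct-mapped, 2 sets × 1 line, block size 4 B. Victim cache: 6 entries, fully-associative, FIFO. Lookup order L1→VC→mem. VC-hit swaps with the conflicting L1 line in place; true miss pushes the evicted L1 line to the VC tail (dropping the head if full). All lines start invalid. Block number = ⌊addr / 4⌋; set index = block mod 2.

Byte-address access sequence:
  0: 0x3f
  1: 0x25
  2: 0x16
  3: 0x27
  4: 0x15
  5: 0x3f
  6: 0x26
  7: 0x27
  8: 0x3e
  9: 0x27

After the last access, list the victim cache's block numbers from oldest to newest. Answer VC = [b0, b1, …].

VC = [5, 15]

  [0] addr=0x3f blk=15 s=1: MISS | VC []
  [1] addr=0x25 blk=9 s=1: MISS | VC [15]
  [2] addr=0x16 blk=5 s=1: MISS | VC [15, 9]
  [3] addr=0x27 blk=9 s=1: VC-HIT | VC [15, 5]
  [4] addr=0x15 blk=5 s=1: VC-HIT | VC [15, 9]
  [5] addr=0x3f blk=15 s=1: VC-HIT | VC [5, 9]
  [6] addr=0x26 blk=9 s=1: VC-HIT | VC [5, 15]
  [7] addr=0x27 blk=9 s=1: L1-HIT | VC [5, 15]
  [8] addr=0x3e blk=15 s=1: VC-HIT | VC [5, 9]
  [9] addr=0x27 blk=9 s=1: VC-HIT | VC [5, 15]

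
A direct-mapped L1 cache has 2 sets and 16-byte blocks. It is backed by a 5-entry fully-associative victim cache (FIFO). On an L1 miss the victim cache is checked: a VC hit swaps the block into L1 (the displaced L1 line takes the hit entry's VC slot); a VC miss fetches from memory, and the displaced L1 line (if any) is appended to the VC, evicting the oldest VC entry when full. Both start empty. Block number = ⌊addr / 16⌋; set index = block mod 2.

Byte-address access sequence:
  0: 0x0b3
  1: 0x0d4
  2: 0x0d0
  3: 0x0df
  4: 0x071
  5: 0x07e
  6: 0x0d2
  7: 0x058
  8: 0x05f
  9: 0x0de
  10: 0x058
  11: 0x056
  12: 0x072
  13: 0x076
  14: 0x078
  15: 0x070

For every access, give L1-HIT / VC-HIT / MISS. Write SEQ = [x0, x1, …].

  [0] addr=0xb3 blk=11 s=1: MISS | VC []
  [1] addr=0xd4 blk=13 s=1: MISS | VC [11]
  [2] addr=0xd0 blk=13 s=1: L1-HIT | VC [11]
  [3] addr=0xdf blk=13 s=1: L1-HIT | VC [11]
  [4] addr=0x71 blk=7 s=1: MISS | VC [11, 13]
  [5] addr=0x7e blk=7 s=1: L1-HIT | VC [11, 13]
  [6] addr=0xd2 blk=13 s=1: VC-HIT | VC [11, 7]
  [7] addr=0x58 blk=5 s=1: MISS | VC [11, 7, 13]
  [8] addr=0x5f blk=5 s=1: L1-HIT | VC [11, 7, 13]
  [9] addr=0xde blk=13 s=1: VC-HIT | VC [11, 7, 5]
  [10] addr=0x58 blk=5 s=1: VC-HIT | VC [11, 7, 13]
  [11] addr=0x56 blk=5 s=1: L1-HIT | VC [11, 7, 13]
  [12] addr=0x72 blk=7 s=1: VC-HIT | VC [11, 5, 13]
  [13] addr=0x76 blk=7 s=1: L1-HIT | VC [11, 5, 13]
  [14] addr=0x78 blk=7 s=1: L1-HIT | VC [11, 5, 13]
  [15] addr=0x70 blk=7 s=1: L1-HIT | VC [11, 5, 13]

SEQ = [MISS, MISS, L1-HIT, L1-HIT, MISS, L1-HIT, VC-HIT, MISS, L1-HIT, VC-HIT, VC-HIT, L1-HIT, VC-HIT, L1-HIT, L1-HIT, L1-HIT]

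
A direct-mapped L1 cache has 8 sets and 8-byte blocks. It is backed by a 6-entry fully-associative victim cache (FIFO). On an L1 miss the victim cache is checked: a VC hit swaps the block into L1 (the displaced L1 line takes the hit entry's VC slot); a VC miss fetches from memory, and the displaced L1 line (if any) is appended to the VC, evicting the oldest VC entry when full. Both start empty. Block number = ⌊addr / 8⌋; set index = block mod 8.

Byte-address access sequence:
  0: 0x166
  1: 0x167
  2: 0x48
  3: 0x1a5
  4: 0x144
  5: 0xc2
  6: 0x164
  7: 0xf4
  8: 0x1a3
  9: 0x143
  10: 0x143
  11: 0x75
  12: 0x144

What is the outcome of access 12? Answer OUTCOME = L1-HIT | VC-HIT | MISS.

0: 0x166 (blk 44, set 4) → MISS  vc=[]
1: 0x167 (blk 44, set 4) → L1-HIT  vc=[]
2: 0x48 (blk 9, set 1) → MISS  vc=[]
3: 0x1a5 (blk 52, set 4) → MISS  vc=[44]
4: 0x144 (blk 40, set 0) → MISS  vc=[44]
5: 0xc2 (blk 24, set 0) → MISS  vc=[44, 40]
6: 0x164 (blk 44, set 4) → VC-HIT  vc=[52, 40]
7: 0xf4 (blk 30, set 6) → MISS  vc=[52, 40]
8: 0x1a3 (blk 52, set 4) → VC-HIT  vc=[44, 40]
9: 0x143 (blk 40, set 0) → VC-HIT  vc=[44, 24]
10: 0x143 (blk 40, set 0) → L1-HIT  vc=[44, 24]
11: 0x75 (blk 14, set 6) → MISS  vc=[44, 24, 30]
12: 0x144 (blk 40, set 0) → L1-HIT  vc=[44, 24, 30]

OUTCOME = L1-HIT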